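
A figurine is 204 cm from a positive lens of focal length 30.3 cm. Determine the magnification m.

1/d_i = 1/f − 1/d_o = 1/(30.30) − 1/(204) = 0.02810, so d_i = 35.59 cm.
m = −d_i/d_o = −(35.59)/(204) = -0.174.
The image is real, inverted and reduced, on the far side of the lens.

m = -0.174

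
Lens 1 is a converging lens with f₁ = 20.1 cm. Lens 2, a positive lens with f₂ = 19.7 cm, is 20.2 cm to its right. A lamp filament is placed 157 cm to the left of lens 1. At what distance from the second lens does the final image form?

Lens 1: 1/d_i1 = 1/f₁ − 1/d_o1 = 1/(20.1) − 1/(157) = 0.04338, so d_i1 = 23.05 cm.
The intermediate image is 23.05 cm to the right of lens 1, which lies 2.850 cm to the right of lens 2 — a virtual object — so d_o2 = −2.850 cm.
Lens 2: 1/d_i2 = 1/f₂ − 1/d_o2 = 1/(19.7) − 1/(-2.850) = 0.4016, so d_i2 = 2.49 cm.
The final image is real, 2.49 cm to the right of lens 2 (overall magnification ≈ -0.13).

2.49 cm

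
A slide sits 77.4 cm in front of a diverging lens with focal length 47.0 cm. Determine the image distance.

29.2 cm

For a diverging lens, f = -47.0 cm.
Lens equation: 1/d_i = 1/f − 1/d_o = 1/(-47.00) − 1/(77.4) = -0.02128 − 0.01292 = -0.03420, so d_i = -29.2 cm.
The image is virtual, upright and reduced, on the same side as the object.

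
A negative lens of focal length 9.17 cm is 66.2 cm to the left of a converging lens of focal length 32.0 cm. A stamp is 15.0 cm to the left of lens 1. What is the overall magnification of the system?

f₁ = −9.17 cm (diverging).
Lens 1: 1/d_i1 = 1/(-9.17) − 1/(15.0) = -0.1757, so d_i1 = -5.691 cm; m₁ = −d_i1/d_o1 = +0.3794.
d_o2 = 66.2 − (-5.691) = 71.89 cm.
Lens 2: 1/d_i2 = 1/(32.0) − 1/(71.89) = 0.01734, so d_i2 = 57.67 cm; m₂ = −d_i2/d_o2 = -0.8022.
m = m₁·m₂ = (+0.3794)(-0.8022) = -0.304.

m = -0.304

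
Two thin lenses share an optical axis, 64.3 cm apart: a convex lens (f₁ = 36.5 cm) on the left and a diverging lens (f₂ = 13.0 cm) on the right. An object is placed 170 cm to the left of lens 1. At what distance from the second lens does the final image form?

Lens 1: 1/d_i1 = 1/f₁ − 1/d_o1 = 1/(36.5) − 1/(170) = 0.02151, so d_i1 = 46.48 cm.
The intermediate image is 46.48 cm to the right of lens 1, which is 64.3 − (46.48) = 17.82 cm to the left of lens 2, so d_o2 = +17.82 cm.
Lens 2 is diverging, so f₂ = −13.0 cm.
Lens 2: 1/d_i2 = 1/f₂ − 1/d_o2 = 1/(-13.0) − 1/(17.82) = -0.1330, so d_i2 = -7.52 cm.
The final image is virtual, 7.52 cm to the left of lens 2 (overall magnification ≈ -0.12).

7.52 cm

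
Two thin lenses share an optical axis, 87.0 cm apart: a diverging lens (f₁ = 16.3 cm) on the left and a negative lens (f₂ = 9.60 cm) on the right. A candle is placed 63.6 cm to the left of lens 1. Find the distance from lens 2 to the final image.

8.76 cm

Lens 1 is diverging, so f₁ = −16.3 cm.
Lens 1: 1/d_i1 = 1/f₁ − 1/d_o1 = 1/(-16.3) − 1/(63.6) = -0.07707, so d_i1 = -12.97 cm.
The intermediate image is 12.97 cm to the left of lens 1 (virtual), which is 87.0 − (-12.97) = 99.97 cm to the left of lens 2, so d_o2 = +99.97 cm.
Lens 2 is diverging, so f₂ = −9.60 cm.
Lens 2: 1/d_i2 = 1/f₂ − 1/d_o2 = 1/(-9.60) − 1/(99.97) = -0.1142, so d_i2 = -8.76 cm.
The final image is virtual, 8.76 cm to the left of lens 2 (overall magnification ≈ 0.018).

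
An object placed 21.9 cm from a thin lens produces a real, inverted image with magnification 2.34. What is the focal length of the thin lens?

f = 15.3 cm (converging)

m = −d_i/d_o ⇒ d_i = −m·d_o = −(-2.34)·(21.9) = 51.25 cm.
1/f = 1/d_o + 1/d_i = 1/(21.9) + 1/(51.25) = 0.06517, so f = 15.3 cm.
Since f is positive, the thin lens is converging.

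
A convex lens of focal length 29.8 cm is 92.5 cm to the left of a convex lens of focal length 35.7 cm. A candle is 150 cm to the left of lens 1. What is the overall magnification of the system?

m = +0.451

Lens 1: 1/d_i1 = 1/(29.8) − 1/(150) = 0.02689, so d_i1 = 37.19 cm; m₁ = −d_i1/d_o1 = -0.2479.
d_o2 = 92.5 − (37.19) = 55.31 cm.
Lens 2: 1/d_i2 = 1/(35.7) − 1/(55.31) = 0.009931, so d_i2 = 100.7 cm; m₂ = −d_i2/d_o2 = -1.820.
m = m₁·m₂ = (-0.2479)(-1.820) = +0.451.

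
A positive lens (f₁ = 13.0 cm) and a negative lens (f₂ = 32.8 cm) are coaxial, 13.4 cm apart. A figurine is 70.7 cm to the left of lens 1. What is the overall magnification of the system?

Lens 1: 1/d_i1 = 1/(13.0) − 1/(70.7) = 0.06278, so d_i1 = 15.93 cm; m₁ = −d_i1/d_o1 = -0.2253.
d_o2 = 13.4 − (15.93) = -2.530 cm (virtual object).
f₂ = −32.8 cm (diverging).
Lens 2: 1/d_i2 = 1/(-32.8) − 1/(-2.530) = 0.3648, so d_i2 = 2.741 cm; m₂ = −d_i2/d_o2 = +1.084.
m = m₁·m₂ = (-0.2253)(+1.084) = -0.244.

m = -0.244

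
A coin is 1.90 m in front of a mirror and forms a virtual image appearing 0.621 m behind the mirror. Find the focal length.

f = -0.923 m (convex)

Virtual image ⇒ d_i = −0.621 m.
1/f = 1/d_o + 1/d_i = 1/(1.90) + 1/(-0.621) = -1.084, so f = -0.923 m.
Since f is negative, the mirror is convex.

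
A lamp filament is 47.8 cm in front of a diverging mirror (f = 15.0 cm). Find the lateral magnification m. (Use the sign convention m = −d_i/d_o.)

m = +0.239

For a diverging mirror, f = -15.0 cm.
1/d_i = 1/f − 1/d_o = 1/(-15.00) − 1/(47.8) = -0.08759, so d_i = -11.42 cm.
m = −d_i/d_o = −(-11.42)/(47.8) = +0.239.
The image is virtual, upright and reduced, behind the mirror.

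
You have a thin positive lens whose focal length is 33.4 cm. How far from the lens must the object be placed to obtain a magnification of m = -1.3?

59.1 cm

m = −d_i/d_o ⇒ d_i = −m·d_o.
1/f = 1/d_o + 1/d_i = 1/d_o − 1/(m·d_o) = (1 − 1/m)/d_o, so d_o = f(1 − 1/m) = (33.40)(1 − 1/(-1.3)) = 59.1 cm.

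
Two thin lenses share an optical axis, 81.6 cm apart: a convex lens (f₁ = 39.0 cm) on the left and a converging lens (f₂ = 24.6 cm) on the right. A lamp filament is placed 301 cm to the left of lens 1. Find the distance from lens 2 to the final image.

Lens 1: 1/d_i1 = 1/f₁ − 1/d_o1 = 1/(39.0) − 1/(301) = 0.02232, so d_i1 = 44.81 cm.
The intermediate image is 44.81 cm to the right of lens 1, which is 81.6 − (44.81) = 36.79 cm to the left of lens 2, so d_o2 = +36.79 cm.
Lens 2: 1/d_i2 = 1/f₂ − 1/d_o2 = 1/(24.6) − 1/(36.79) = 0.01347, so d_i2 = 74.2 cm.
The final image is real, 74.2 cm to the right of lens 2 (overall magnification ≈ 0.30).

74.2 cm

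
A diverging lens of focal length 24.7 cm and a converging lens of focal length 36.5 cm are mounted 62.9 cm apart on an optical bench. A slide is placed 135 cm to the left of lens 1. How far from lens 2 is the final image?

Lens 1 is diverging, so f₁ = −24.7 cm.
Lens 1: 1/d_i1 = 1/f₁ − 1/d_o1 = 1/(-24.7) − 1/(135) = -0.04789, so d_i1 = -20.88 cm.
The intermediate image is 20.88 cm to the left of lens 1 (virtual), which is 62.9 − (-20.88) = 83.78 cm to the left of lens 2, so d_o2 = +83.78 cm.
Lens 2: 1/d_i2 = 1/f₂ − 1/d_o2 = 1/(36.5) − 1/(83.78) = 0.01546, so d_i2 = 64.7 cm.
The final image is real, 64.7 cm to the right of lens 2 (overall magnification ≈ -0.12).

64.7 cm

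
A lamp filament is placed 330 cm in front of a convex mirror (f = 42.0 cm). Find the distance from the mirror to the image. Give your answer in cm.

For a convex mirror, f = -42.0 cm.
Mirror equation: 1/s_i = 1/f − 1/s_o = 1/(-42.00) − 1/(330) = -0.02381 − 0.003030 = -0.02684, so s_i = -37.3 cm.
The image is virtual, upright and reduced, behind the mirror.

37.3 cm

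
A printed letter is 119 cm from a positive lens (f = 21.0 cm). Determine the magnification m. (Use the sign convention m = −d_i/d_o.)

m = -0.214

1/d_i = 1/f − 1/d_o = 1/(21.00) − 1/(119) = 0.03922, so d_i = 25.50 cm.
m = −d_i/d_o = −(25.50)/(119) = -0.214.
The image is real, inverted and reduced, on the far side of the lens.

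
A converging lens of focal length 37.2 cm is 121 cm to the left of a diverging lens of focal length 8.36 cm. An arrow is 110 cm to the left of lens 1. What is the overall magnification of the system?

m = -0.0584

Lens 1: 1/d_i1 = 1/(37.2) − 1/(110) = 0.01779, so d_i1 = 56.21 cm; m₁ = −d_i1/d_o1 = -0.5110.
d_o2 = 121 − (56.21) = 64.79 cm.
f₂ = −8.36 cm (diverging).
Lens 2: 1/d_i2 = 1/(-8.36) − 1/(64.79) = -0.1351, so d_i2 = -7.405 cm; m₂ = −d_i2/d_o2 = +0.1143.
m = m₁·m₂ = (-0.5110)(+0.1143) = -0.0584.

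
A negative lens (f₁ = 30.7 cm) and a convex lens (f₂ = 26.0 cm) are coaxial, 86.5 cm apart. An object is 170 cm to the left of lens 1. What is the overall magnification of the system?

m = -0.0460

f₁ = −30.7 cm (diverging).
Lens 1: 1/d_i1 = 1/(-30.7) − 1/(170) = -0.03846, so d_i1 = -26.00 cm; m₁ = −d_i1/d_o1 = +0.1529.
d_o2 = 86.5 − (-26.00) = 112.5 cm.
Lens 2: 1/d_i2 = 1/(26.0) − 1/(112.5) = 0.02957, so d_i2 = 33.82 cm; m₂ = −d_i2/d_o2 = -0.3006.
m = m₁·m₂ = (+0.1529)(-0.3006) = -0.0460.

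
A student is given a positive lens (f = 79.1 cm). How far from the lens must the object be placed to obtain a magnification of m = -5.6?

93.2 cm

m = −d_i/d_o ⇒ d_i = −m·d_o.
1/f = 1/d_o + 1/d_i = 1/d_o − 1/(m·d_o) = (1 − 1/m)/d_o, so d_o = f(1 − 1/m) = (79.10)(1 − 1/(-5.6)) = 93.2 cm.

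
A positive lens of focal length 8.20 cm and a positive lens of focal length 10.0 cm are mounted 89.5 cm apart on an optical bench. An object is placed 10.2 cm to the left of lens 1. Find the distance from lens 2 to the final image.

12.7 cm

Lens 1: 1/d_i1 = 1/f₁ − 1/d_o1 = 1/(8.20) − 1/(10.2) = 0.02391, so d_i1 = 41.82 cm.
The intermediate image is 41.82 cm to the right of lens 1, which is 89.5 − (41.82) = 47.68 cm to the left of lens 2, so d_o2 = +47.68 cm.
Lens 2: 1/d_i2 = 1/f₂ − 1/d_o2 = 1/(10.0) − 1/(47.68) = 0.07903, so d_i2 = 12.7 cm.
The final image is real, 12.7 cm to the right of lens 2 (overall magnification ≈ 1.1).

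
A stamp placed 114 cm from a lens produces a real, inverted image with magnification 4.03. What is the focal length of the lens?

m = −d_i/d_o ⇒ d_i = −m·d_o = −(-4.03)·(114) = 459.4 cm.
1/f = 1/d_o + 1/d_i = 1/(114) + 1/(459.4) = 0.01095, so f = 91.3 cm.
Since f is positive, the lens is converging.

f = 91.3 cm (converging)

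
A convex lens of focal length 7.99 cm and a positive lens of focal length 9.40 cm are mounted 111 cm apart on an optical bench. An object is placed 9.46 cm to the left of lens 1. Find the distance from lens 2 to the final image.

Lens 1: 1/d_i1 = 1/f₁ − 1/d_o1 = 1/(7.99) − 1/(9.46) = 0.01945, so d_i1 = 51.42 cm.
The intermediate image is 51.42 cm to the right of lens 1, which is 111 − (51.42) = 59.58 cm to the left of lens 2, so d_o2 = +59.58 cm.
Lens 2: 1/d_i2 = 1/f₂ − 1/d_o2 = 1/(9.40) − 1/(59.58) = 0.08960, so d_i2 = 11.2 cm.
The final image is real, 11.2 cm to the right of lens 2 (overall magnification ≈ 1.0).

11.2 cm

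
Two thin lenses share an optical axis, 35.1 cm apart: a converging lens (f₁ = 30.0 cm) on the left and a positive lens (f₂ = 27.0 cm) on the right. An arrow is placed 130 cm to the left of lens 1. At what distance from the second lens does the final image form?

3.41 cm

Lens 1: 1/d_i1 = 1/f₁ − 1/d_o1 = 1/(30.0) − 1/(130) = 0.02564, so d_i1 = 39.00 cm.
The intermediate image is 39.00 cm to the right of lens 1, which lies 3.900 cm to the right of lens 2 — a virtual object — so d_o2 = −3.900 cm.
Lens 2: 1/d_i2 = 1/f₂ − 1/d_o2 = 1/(27.0) − 1/(-3.900) = 0.2934, so d_i2 = 3.41 cm.
The final image is real, 3.41 cm to the right of lens 2 (overall magnification ≈ -0.26).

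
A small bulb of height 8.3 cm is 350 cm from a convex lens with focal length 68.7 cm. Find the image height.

2.03 cm

1/d_i = 1/f − 1/d_o = 1/(68.70) − 1/(350) = 0.01170, so d_i = 85.48 cm.
m = −d_i/d_o = -0.2442.
|h_i| = |m|·h_o = 0.2442 × 8.3 = 2.03 cm. The image is real, inverted and reduced, on the far side of the lens.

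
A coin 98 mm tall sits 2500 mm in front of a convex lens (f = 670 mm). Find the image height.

35.9 mm

1/d_i = 1/f − 1/d_o = 1/(670.0) − 1/(2500) = 0.001093, so d_i = 915.3 mm.
m = −d_i/d_o = -0.3661.
|h_i| = |m|·h_o = 0.3661 × 98 = 35.9 mm. The image is real, inverted and reduced, on the far side of the lens.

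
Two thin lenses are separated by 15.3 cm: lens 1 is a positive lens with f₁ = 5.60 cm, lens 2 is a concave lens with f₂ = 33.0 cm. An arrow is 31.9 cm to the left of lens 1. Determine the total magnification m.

Lens 1: 1/d_i1 = 1/(5.60) − 1/(31.9) = 0.1472, so d_i1 = 6.792 cm; m₁ = −d_i1/d_o1 = -0.2129.
d_o2 = 15.3 − (6.792) = 8.508 cm.
f₂ = −33.0 cm (diverging).
Lens 2: 1/d_i2 = 1/(-33.0) − 1/(8.508) = -0.1478, so d_i2 = -6.764 cm; m₂ = −d_i2/d_o2 = +0.7950.
m = m₁·m₂ = (-0.2129)(+0.7950) = -0.169.

m = -0.169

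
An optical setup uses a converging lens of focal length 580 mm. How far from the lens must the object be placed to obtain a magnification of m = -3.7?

m = −d_i/d_o ⇒ d_i = −m·d_o.
1/f = 1/d_o + 1/d_i = 1/d_o − 1/(m·d_o) = (1 − 1/m)/d_o, so d_o = f(1 − 1/m) = (580.0)(1 − 1/(-3.7)) = 737 mm.

737 mm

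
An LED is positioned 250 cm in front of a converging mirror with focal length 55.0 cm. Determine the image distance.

Mirror equation: 1/v = 1/f − 1/u = 1/(55.00) − 1/(250) = 0.01818 − 0.004000 = 0.01418, so v = 70.5 cm.
The image is real, inverted and reduced, in front of the mirror.

70.5 cm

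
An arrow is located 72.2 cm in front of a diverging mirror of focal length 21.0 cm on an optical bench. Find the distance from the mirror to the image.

For a diverging mirror, f = -21.0 cm.
Mirror equation: 1/d_i = 1/f − 1/d_o = 1/(-21.00) − 1/(72.2) = -0.04762 − 0.01385 = -0.06147, so d_i = -16.3 cm.
The image is virtual, upright and reduced, behind the mirror.

16.3 cm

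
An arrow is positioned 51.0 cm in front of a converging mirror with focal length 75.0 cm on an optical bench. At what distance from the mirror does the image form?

Mirror equation: 1/v = 1/f − 1/u = 1/(75.00) − 1/(51.0) = 0.01333 − 0.01961 = -0.006275, so v = -159 cm.
The image is virtual, upright and enlarged, behind the mirror.

159 cm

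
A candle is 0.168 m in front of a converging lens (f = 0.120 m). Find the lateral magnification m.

m = -2.50

1/d_i = 1/f − 1/d_o = 1/(0.1200) − 1/(0.168) = 2.381, so d_i = 0.4200 m.
m = −d_i/d_o = −(0.4200)/(0.168) = -2.50.
The image is real, inverted and enlarged, on the far side of the lens.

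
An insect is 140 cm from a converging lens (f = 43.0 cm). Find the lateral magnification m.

m = -0.443

1/d_i = 1/f − 1/d_o = 1/(43.00) − 1/(140) = 0.01611, so d_i = 62.06 cm.
m = −d_i/d_o = −(62.06)/(140) = -0.443.
The image is real, inverted and reduced, on the far side of the lens.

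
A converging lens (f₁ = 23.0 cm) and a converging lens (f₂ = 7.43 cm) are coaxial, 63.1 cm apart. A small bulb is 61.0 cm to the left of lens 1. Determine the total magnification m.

Lens 1: 1/d_i1 = 1/(23.0) − 1/(61.0) = 0.02708, so d_i1 = 36.92 cm; m₁ = −d_i1/d_o1 = -0.6052.
d_o2 = 63.1 − (36.92) = 26.18 cm.
Lens 2: 1/d_i2 = 1/(7.43) − 1/(26.18) = 0.09639, so d_i2 = 10.37 cm; m₂ = −d_i2/d_o2 = -0.3963.
m = m₁·m₂ = (-0.6052)(-0.3963) = +0.240.

m = +0.240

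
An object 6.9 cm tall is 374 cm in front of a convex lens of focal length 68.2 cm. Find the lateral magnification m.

m = -0.223

1/d_i = 1/f − 1/d_o = 1/(68.20) − 1/(374) = 0.01199, so d_i = 83.41 cm.
m = −d_i/d_o = −(83.41)/(374) = -0.223.
The image is real, inverted and reduced, on the far side of the lens.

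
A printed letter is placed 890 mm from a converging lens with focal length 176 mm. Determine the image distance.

219 mm

Lens equation: 1/s_i = 1/f − 1/s_o = 1/(176.0) − 1/(890) = 0.005682 − 0.001124 = 0.004558, so s_i = 219 mm.
The image is real, inverted and reduced, on the far side of the lens.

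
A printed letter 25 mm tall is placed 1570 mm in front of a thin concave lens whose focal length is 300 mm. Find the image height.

For a concave lens, f = -300 mm.
1/d_i = 1/f − 1/d_o = 1/(-300.0) − 1/(1570) = -0.003970, so d_i = -251.9 mm.
m = −d_i/d_o = +0.1604.
|h_i| = |m|·h_o = 0.1604 × 25 = 4.01 mm. The image is virtual, upright and reduced, on the same side as the object.

4.01 mm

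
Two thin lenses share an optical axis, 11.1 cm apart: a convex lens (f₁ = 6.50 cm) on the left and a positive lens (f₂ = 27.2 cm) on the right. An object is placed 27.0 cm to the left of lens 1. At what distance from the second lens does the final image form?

2.80 cm

Lens 1: 1/d_i1 = 1/f₁ − 1/d_o1 = 1/(6.50) − 1/(27.0) = 0.1168, so d_i1 = 8.561 cm.
The intermediate image is 8.561 cm to the right of lens 1, which is 11.1 − (8.561) = 2.539 cm to the left of lens 2, so d_o2 = +2.539 cm.
Lens 2: 1/d_i2 = 1/f₂ − 1/d_o2 = 1/(27.2) − 1/(2.539) = -0.3571, so d_i2 = -2.80 cm.
The final image is virtual, 2.80 cm to the left of lens 2 (overall magnification ≈ -0.35).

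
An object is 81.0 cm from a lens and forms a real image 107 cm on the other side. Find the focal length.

Real image ⇒ d_i = +107 cm.
1/f = 1/d_o + 1/d_i = 1/(81.0) + 1/(107) = 0.02169, so f = 46.1 cm.
Since f is positive, the lens is converging.

f = 46.1 cm (converging)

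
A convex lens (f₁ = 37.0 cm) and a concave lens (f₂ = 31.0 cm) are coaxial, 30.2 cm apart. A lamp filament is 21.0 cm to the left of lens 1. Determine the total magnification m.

Lens 1: 1/d_i1 = 1/(37.0) − 1/(21.0) = -0.02059, so d_i1 = -48.56 cm; m₁ = −d_i1/d_o1 = +2.312.
d_o2 = 30.2 − (-48.56) = 78.76 cm.
f₂ = −31.0 cm (diverging).
Lens 2: 1/d_i2 = 1/(-31.0) − 1/(78.76) = -0.04495, so d_i2 = -22.24 cm; m₂ = −d_i2/d_o2 = +0.2824.
m = m₁·m₂ = (+2.312)(+0.2824) = +0.653.

m = +0.653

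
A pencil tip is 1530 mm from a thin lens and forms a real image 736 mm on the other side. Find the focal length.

f = 497 mm (converging)

Real image ⇒ d_i = +736 mm.
1/f = 1/d_o + 1/d_i = 1/(1530) + 1/(736) = 0.002012, so f = 497 mm.
Since f is positive, the thin lens is converging.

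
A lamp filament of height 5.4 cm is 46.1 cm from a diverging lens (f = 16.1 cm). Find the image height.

1.40 cm

For a diverging lens, f = -16.1 cm.
1/d_i = 1/f − 1/d_o = 1/(-16.10) − 1/(46.1) = -0.08380, so d_i = -11.93 cm.
m = −d_i/d_o = +0.2588.
|h_i| = |m|·h_o = 0.2588 × 5.4 = 1.40 cm. The image is virtual, upright and reduced, on the same side as the object.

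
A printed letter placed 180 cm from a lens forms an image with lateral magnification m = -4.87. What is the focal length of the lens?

m = −d_i/d_o ⇒ d_i = −m·d_o = −(-4.87)·(180) = 876.6 cm.
1/f = 1/d_o + 1/d_i = 1/(180) + 1/(876.6) = 0.006696, so f = 149 cm.
Since f is positive, the lens is converging.

f = 149 cm (converging)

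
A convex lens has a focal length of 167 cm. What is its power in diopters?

P = +0.599 D

f = 167 cm = 1.67 m.
P = 1/f = 1/(1.67 m) = +0.599 D.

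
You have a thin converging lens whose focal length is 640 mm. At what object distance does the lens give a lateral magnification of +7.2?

551 mm

m = −d_i/d_o ⇒ d_i = −m·d_o.
1/f = 1/d_o + 1/d_i = 1/d_o − 1/(m·d_o) = (1 − 1/m)/d_o, so d_o = f(1 − 1/m) = (640.0)(1 − 1/(+7.2)) = 551 mm.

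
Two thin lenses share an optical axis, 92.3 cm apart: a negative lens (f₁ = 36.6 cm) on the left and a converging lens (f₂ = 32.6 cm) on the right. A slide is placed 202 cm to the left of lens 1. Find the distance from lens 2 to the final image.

44.3 cm

Lens 1 is diverging, so f₁ = −36.6 cm.
Lens 1: 1/d_i1 = 1/f₁ − 1/d_o1 = 1/(-36.6) − 1/(202) = -0.03227, so d_i1 = -30.99 cm.
The intermediate image is 30.99 cm to the left of lens 1 (virtual), which is 92.3 − (-30.99) = 123.3 cm to the left of lens 2, so d_o2 = +123.3 cm.
Lens 2: 1/d_i2 = 1/f₂ − 1/d_o2 = 1/(32.6) − 1/(123.3) = 0.02256, so d_i2 = 44.3 cm.
The final image is real, 44.3 cm to the right of lens 2 (overall magnification ≈ -0.055).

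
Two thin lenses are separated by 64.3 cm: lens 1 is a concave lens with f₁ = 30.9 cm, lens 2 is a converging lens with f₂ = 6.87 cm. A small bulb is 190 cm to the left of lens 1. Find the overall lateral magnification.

f₁ = −30.9 cm (diverging).
Lens 1: 1/d_i1 = 1/(-30.9) − 1/(190) = -0.03763, so d_i1 = -26.58 cm; m₁ = −d_i1/d_o1 = +0.1399.
d_o2 = 64.3 − (-26.58) = 90.88 cm.
Lens 2: 1/d_i2 = 1/(6.87) − 1/(90.88) = 0.1346, so d_i2 = 7.432 cm; m₂ = −d_i2/d_o2 = -0.08178.
m = m₁·m₂ = (+0.1399)(-0.08178) = -0.0114.

m = -0.0114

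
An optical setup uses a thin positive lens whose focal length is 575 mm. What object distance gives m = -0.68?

1420 mm

m = −d_i/d_o ⇒ d_i = −m·d_o.
1/f = 1/d_o + 1/d_i = 1/d_o − 1/(m·d_o) = (1 − 1/m)/d_o, so d_o = f(1 − 1/m) = (575.0)(1 − 1/(-0.68)) = 1420 mm.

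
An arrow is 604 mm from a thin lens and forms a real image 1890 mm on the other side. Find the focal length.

Real image ⇒ d_i = +1890 mm.
1/f = 1/d_o + 1/d_i = 1/(604) + 1/(1890) = 0.002185, so f = 458 mm.
Since f is positive, the thin lens is converging.

f = 458 mm (converging)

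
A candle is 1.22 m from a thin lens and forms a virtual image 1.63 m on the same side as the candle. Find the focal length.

Virtual image ⇒ d_i = −1.63 m.
1/f = 1/d_o + 1/d_i = 1/(1.22) + 1/(-1.63) = 0.2062, so f = 4.85 m.
Since f is positive, the thin lens is converging.

f = 4.85 m (converging)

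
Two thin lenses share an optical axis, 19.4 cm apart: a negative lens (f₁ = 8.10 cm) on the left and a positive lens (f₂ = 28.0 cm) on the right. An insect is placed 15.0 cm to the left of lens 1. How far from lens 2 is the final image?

207 cm

Lens 1 is diverging, so f₁ = −8.10 cm.
Lens 1: 1/d_i1 = 1/f₁ − 1/d_o1 = 1/(-8.10) − 1/(15.0) = -0.1901, so d_i1 = -5.260 cm.
The intermediate image is 5.260 cm to the left of lens 1 (virtual), which is 19.4 − (-5.260) = 24.66 cm to the left of lens 2, so d_o2 = +24.66 cm.
Lens 2: 1/d_i2 = 1/f₂ − 1/d_o2 = 1/(28.0) − 1/(24.66) = -0.004837, so d_i2 = -207 cm.
The final image is virtual, 207 cm to the left of lens 2 (overall magnification ≈ 2.9).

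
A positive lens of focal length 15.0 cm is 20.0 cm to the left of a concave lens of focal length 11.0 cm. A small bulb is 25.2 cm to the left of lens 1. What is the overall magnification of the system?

m = +2.67

Lens 1: 1/d_i1 = 1/(15.0) − 1/(25.2) = 0.02698, so d_i1 = 37.06 cm; m₁ = −d_i1/d_o1 = -1.471.
d_o2 = 20.0 − (37.06) = -17.06 cm (virtual object).
f₂ = −11.0 cm (diverging).
Lens 2: 1/d_i2 = 1/(-11.0) − 1/(-17.06) = -0.03229, so d_i2 = -30.97 cm; m₂ = −d_i2/d_o2 = -1.815.
m = m₁·m₂ = (-1.471)(-1.815) = +2.67.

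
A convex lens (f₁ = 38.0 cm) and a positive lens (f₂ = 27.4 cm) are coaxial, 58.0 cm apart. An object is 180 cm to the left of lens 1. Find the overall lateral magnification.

Lens 1: 1/d_i1 = 1/(38.0) − 1/(180) = 0.02076, so d_i1 = 48.17 cm; m₁ = −d_i1/d_o1 = -0.2676.
d_o2 = 58.0 − (48.17) = 9.830 cm.
Lens 2: 1/d_i2 = 1/(27.4) − 1/(9.830) = -0.06523, so d_i2 = -15.33 cm; m₂ = −d_i2/d_o2 = +1.559.
m = m₁·m₂ = (-0.2676)(+1.559) = -0.417.

m = -0.417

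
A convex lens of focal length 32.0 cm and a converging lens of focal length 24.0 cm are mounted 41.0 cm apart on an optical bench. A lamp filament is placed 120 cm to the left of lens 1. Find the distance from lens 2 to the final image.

Lens 1: 1/d_i1 = 1/f₁ − 1/d_o1 = 1/(32.0) − 1/(120) = 0.02292, so d_i1 = 43.64 cm.
The intermediate image is 43.64 cm to the right of lens 1, which lies 2.640 cm to the right of lens 2 — a virtual object — so d_o2 = −2.640 cm.
Lens 2: 1/d_i2 = 1/f₂ − 1/d_o2 = 1/(24.0) − 1/(-2.640) = 0.4205, so d_i2 = 2.38 cm.
The final image is real, 2.38 cm to the right of lens 2 (overall magnification ≈ -0.33).

2.38 cm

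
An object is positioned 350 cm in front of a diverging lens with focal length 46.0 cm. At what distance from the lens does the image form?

For a diverging lens, f = -46.0 cm.
Thin-lens equation: 1/s_i = 1/f − 1/s_o = 1/(-46.00) − 1/(350) = -0.02174 − 0.002857 = -0.02460, so s_i = -40.7 cm.
The image is virtual, upright and reduced, on the same side as the object.

40.7 cm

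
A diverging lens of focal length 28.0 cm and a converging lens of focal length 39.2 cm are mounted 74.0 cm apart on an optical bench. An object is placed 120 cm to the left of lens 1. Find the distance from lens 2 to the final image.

Lens 1 is diverging, so f₁ = −28.0 cm.
Lens 1: 1/d_i1 = 1/f₁ − 1/d_o1 = 1/(-28.0) − 1/(120) = -0.04405, so d_i1 = -22.70 cm.
The intermediate image is 22.70 cm to the left of lens 1 (virtual), which is 74.0 − (-22.70) = 96.70 cm to the left of lens 2, so d_o2 = +96.70 cm.
Lens 2: 1/d_i2 = 1/f₂ − 1/d_o2 = 1/(39.2) − 1/(96.70) = 0.01517, so d_i2 = 65.9 cm.
The final image is real, 65.9 cm to the right of lens 2 (overall magnification ≈ -0.13).

65.9 cm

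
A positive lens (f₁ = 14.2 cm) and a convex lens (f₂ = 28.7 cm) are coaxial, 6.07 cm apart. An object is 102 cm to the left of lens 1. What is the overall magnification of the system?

Lens 1: 1/d_i1 = 1/(14.2) − 1/(102) = 0.06062, so d_i1 = 16.50 cm; m₁ = −d_i1/d_o1 = -0.1618.
d_o2 = 6.07 − (16.50) = -10.43 cm (virtual object).
Lens 2: 1/d_i2 = 1/(28.7) − 1/(-10.43) = 0.1307, so d_i2 = 7.650 cm; m₂ = −d_i2/d_o2 = +0.7335.
m = m₁·m₂ = (-0.1618)(+0.7335) = -0.119.

m = -0.119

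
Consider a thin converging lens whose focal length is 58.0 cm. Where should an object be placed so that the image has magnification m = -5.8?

68.0 cm

m = −d_i/d_o ⇒ d_i = −m·d_o.
1/f = 1/d_o + 1/d_i = 1/d_o − 1/(m·d_o) = (1 − 1/m)/d_o, so d_o = f(1 − 1/m) = (58.00)(1 − 1/(-5.8)) = 68.0 cm.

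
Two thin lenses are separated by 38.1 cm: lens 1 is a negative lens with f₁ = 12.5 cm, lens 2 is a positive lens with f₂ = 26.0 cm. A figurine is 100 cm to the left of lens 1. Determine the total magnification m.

f₁ = −12.5 cm (diverging).
Lens 1: 1/d_i1 = 1/(-12.5) − 1/(100) = -0.09000, so d_i1 = -11.11 cm; m₁ = −d_i1/d_o1 = +0.1111.
d_o2 = 38.1 − (-11.11) = 49.21 cm.
Lens 2: 1/d_i2 = 1/(26.0) − 1/(49.21) = 0.01814, so d_i2 = 55.13 cm; m₂ = −d_i2/d_o2 = -1.120.
m = m₁·m₂ = (+0.1111)(-1.120) = -0.124.

m = -0.124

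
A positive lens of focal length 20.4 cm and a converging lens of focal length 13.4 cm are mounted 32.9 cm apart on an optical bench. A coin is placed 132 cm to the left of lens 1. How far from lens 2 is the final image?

Lens 1: 1/d_i1 = 1/f₁ − 1/d_o1 = 1/(20.4) − 1/(132) = 0.04144, so d_i1 = 24.13 cm.
The intermediate image is 24.13 cm to the right of lens 1, which is 32.9 − (24.13) = 8.770 cm to the left of lens 2, so d_o2 = +8.770 cm.
Lens 2: 1/d_i2 = 1/f₂ − 1/d_o2 = 1/(13.4) − 1/(8.770) = -0.03940, so d_i2 = -25.4 cm.
The final image is virtual, 25.4 cm to the left of lens 2 (overall magnification ≈ -0.53).

25.4 cm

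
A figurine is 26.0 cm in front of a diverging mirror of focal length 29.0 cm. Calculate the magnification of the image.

m = +0.527

For a diverging mirror, f = -29.0 cm.
1/d_i = 1/f − 1/d_o = 1/(-29.00) − 1/(26.0) = -0.07294, so d_i = -13.71 cm.
m = −d_i/d_o = −(-13.71)/(26.0) = +0.527.
The image is virtual, upright and reduced, behind the mirror.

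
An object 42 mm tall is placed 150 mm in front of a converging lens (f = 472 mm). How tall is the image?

1/d_i = 1/f − 1/d_o = 1/(472.0) − 1/(150) = -0.004548, so d_i = -219.9 mm.
m = −d_i/d_o = +1.466.
|h_i| = |m|·h_o = 1.466 × 42 = 61.6 mm. The image is virtual, upright and enlarged, on the same side as the object.

61.6 mm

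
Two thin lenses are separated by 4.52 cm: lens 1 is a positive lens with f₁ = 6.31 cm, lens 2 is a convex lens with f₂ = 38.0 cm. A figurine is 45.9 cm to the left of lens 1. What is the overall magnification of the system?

Lens 1: 1/d_i1 = 1/(6.31) − 1/(45.9) = 0.1367, so d_i1 = 7.316 cm; m₁ = −d_i1/d_o1 = -0.1594.
d_o2 = 4.52 − (7.316) = -2.796 cm (virtual object).
Lens 2: 1/d_i2 = 1/(38.0) − 1/(-2.796) = 0.3840, so d_i2 = 2.604 cm; m₂ = −d_i2/d_o2 = +0.9315.
m = m₁·m₂ = (-0.1594)(+0.9315) = -0.148.

m = -0.148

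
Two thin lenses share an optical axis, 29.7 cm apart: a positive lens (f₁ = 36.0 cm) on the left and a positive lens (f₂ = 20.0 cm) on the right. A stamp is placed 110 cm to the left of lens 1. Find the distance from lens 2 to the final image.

Lens 1: 1/d_i1 = 1/f₁ − 1/d_o1 = 1/(36.0) − 1/(110) = 0.01869, so d_i1 = 53.51 cm.
The intermediate image is 53.51 cm to the right of lens 1, which lies 23.81 cm to the right of lens 2 — a virtual object — so d_o2 = −23.81 cm.
Lens 2: 1/d_i2 = 1/f₂ − 1/d_o2 = 1/(20.0) − 1/(-23.81) = 0.09200, so d_i2 = 10.9 cm.
The final image is real, 10.9 cm to the right of lens 2 (overall magnification ≈ -0.22).

10.9 cm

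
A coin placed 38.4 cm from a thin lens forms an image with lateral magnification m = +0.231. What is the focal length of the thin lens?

m = −d_i/d_o ⇒ d_i = −m·d_o = −(+0.231)·(38.4) = -8.870 cm.
1/f = 1/d_o + 1/d_i = 1/(38.4) + 1/(-8.870) = -0.08670, so f = -11.5 cm.
Since f is negative, the thin lens is diverging.

f = -11.5 cm (diverging)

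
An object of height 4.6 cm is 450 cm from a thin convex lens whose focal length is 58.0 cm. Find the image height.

1/d_i = 1/f − 1/d_o = 1/(58.00) − 1/(450) = 0.01502, so d_i = 66.58 cm.
m = −d_i/d_o = -0.1480.
|h_i| = |m|·h_o = 0.1480 × 4.6 = 0.681 cm. The image is real, inverted and reduced, on the far side of the lens.

0.681 cm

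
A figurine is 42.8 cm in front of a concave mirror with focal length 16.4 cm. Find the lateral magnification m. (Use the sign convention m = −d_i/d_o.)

1/d_i = 1/f − 1/d_o = 1/(16.40) − 1/(42.8) = 0.03761, so d_i = 26.59 cm.
m = −d_i/d_o = −(26.59)/(42.8) = -0.621.
The image is real, inverted and reduced, in front of the mirror.

m = -0.621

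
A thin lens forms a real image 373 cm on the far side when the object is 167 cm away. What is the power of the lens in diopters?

P = +0.867 D

d_i = +373 cm.
1/f = 1/d_o + 1/d_i = 1/(167) + 1/(373) = 0.008669 cm⁻¹.
f = 115.4 cm = 1.154 m, so P = 1/f = +0.867 D.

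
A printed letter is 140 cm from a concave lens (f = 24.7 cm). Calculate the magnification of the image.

For a concave lens, f = -24.7 cm.
1/d_i = 1/f − 1/d_o = 1/(-24.70) − 1/(140) = -0.04763, so d_i = -21.00 cm.
m = −d_i/d_o = −(-21.00)/(140) = +0.150.
The image is virtual, upright and reduced, on the same side as the object.

m = +0.150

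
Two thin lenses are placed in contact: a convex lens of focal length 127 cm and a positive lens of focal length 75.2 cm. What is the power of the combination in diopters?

P = +2.12 D

P₁ = 1/f₁ = 1/(1.27 m) = +0.7874 D; P₂ = 1/f₂ = 1/(0.752 m) = +1.330 D.
For thin lenses in contact, P = P₁ + P₂ = (+0.7874) + (+1.330) = +2.12 D.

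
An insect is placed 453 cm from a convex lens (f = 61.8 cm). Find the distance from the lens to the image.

Thin-lens equation: 1/d_i = 1/f − 1/d_o = 1/(61.80) − 1/(453) = 0.01618 − 0.002208 = 0.01397, so d_i = 71.6 cm.
The image is real, inverted and reduced, on the far side of the lens.

71.6 cm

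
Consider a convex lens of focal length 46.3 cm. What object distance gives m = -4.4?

56.8 cm

m = −d_i/d_o ⇒ d_i = −m·d_o.
1/f = 1/d_o + 1/d_i = 1/d_o − 1/(m·d_o) = (1 − 1/m)/d_o, so d_o = f(1 − 1/m) = (46.30)(1 − 1/(-4.4)) = 56.8 cm.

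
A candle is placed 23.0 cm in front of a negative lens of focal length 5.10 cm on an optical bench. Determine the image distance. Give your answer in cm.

For a negative lens, f = -5.10 cm.
Lens equation: 1/d_i = 1/f − 1/d_o = 1/(-5.100) − 1/(23.0) = -0.1961 − 0.04348 = -0.2396, so d_i = -4.17 cm.
The image is virtual, upright and reduced, on the same side as the object.

4.17 cm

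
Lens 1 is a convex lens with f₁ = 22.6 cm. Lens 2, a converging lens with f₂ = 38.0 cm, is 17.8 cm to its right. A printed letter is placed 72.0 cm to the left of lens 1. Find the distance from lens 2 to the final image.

Lens 1: 1/d_i1 = 1/f₁ − 1/d_o1 = 1/(22.6) − 1/(72.0) = 0.03036, so d_i1 = 32.94 cm.
The intermediate image is 32.94 cm to the right of lens 1, which lies 15.14 cm to the right of lens 2 — a virtual object — so d_o2 = −15.14 cm.
Lens 2: 1/d_i2 = 1/f₂ − 1/d_o2 = 1/(38.0) − 1/(-15.14) = 0.09237, so d_i2 = 10.8 cm.
The final image is real, 10.8 cm to the right of lens 2 (overall magnification ≈ -0.33).

10.8 cm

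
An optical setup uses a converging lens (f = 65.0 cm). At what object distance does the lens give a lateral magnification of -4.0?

81.2 cm

m = −d_i/d_o ⇒ d_i = −m·d_o.
1/f = 1/d_o + 1/d_i = 1/d_o − 1/(m·d_o) = (1 − 1/m)/d_o, so d_o = f(1 − 1/m) = (65.00)(1 − 1/(-4.0)) = 81.2 cm.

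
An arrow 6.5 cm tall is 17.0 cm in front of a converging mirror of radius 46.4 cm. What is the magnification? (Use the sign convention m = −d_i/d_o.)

m = +3.74

f = R/2 = 46.4/2 = 23.20 cm.
1/d_i = 1/f − 1/d_o = 1/(23.20) − 1/(17.0) = -0.01572, so d_i = -63.61 cm.
m = −d_i/d_o = −(-63.61)/(17.0) = +3.74.
The image is virtual, upright and enlarged, behind the mirror.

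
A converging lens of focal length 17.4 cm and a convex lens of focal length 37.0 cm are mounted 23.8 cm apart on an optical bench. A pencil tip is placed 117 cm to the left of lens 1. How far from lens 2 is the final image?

Lens 1: 1/d_i1 = 1/f₁ − 1/d_o1 = 1/(17.4) − 1/(117) = 0.04892, so d_i1 = 20.44 cm.
The intermediate image is 20.44 cm to the right of lens 1, which is 23.8 − (20.44) = 3.360 cm to the left of lens 2, so d_o2 = +3.360 cm.
Lens 2: 1/d_i2 = 1/f₂ − 1/d_o2 = 1/(37.0) − 1/(3.360) = -0.2706, so d_i2 = -3.70 cm.
The final image is virtual, 3.70 cm to the left of lens 2 (overall magnification ≈ -0.19).

3.70 cm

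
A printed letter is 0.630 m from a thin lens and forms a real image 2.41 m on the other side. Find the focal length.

Real image ⇒ d_i = +2.41 m.
1/f = 1/d_o + 1/d_i = 1/(0.630) + 1/(2.41) = 2.002, so f = 0.499 m.
Since f is positive, the thin lens is converging.

f = 0.499 m (converging)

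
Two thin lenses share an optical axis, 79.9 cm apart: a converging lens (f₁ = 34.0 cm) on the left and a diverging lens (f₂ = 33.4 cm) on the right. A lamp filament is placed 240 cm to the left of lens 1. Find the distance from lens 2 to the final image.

18.3 cm

Lens 1: 1/d_i1 = 1/f₁ − 1/d_o1 = 1/(34.0) − 1/(240) = 0.02525, so d_i1 = 39.61 cm.
The intermediate image is 39.61 cm to the right of lens 1, which is 79.9 − (39.61) = 40.29 cm to the left of lens 2, so d_o2 = +40.29 cm.
Lens 2 is diverging, so f₂ = −33.4 cm.
Lens 2: 1/d_i2 = 1/f₂ − 1/d_o2 = 1/(-33.4) − 1/(40.29) = -0.05476, so d_i2 = -18.3 cm.
The final image is virtual, 18.3 cm to the left of lens 2 (overall magnification ≈ -0.075).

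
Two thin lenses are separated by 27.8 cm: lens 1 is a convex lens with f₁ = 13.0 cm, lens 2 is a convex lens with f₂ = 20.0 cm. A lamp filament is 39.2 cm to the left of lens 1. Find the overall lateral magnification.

m = -0.852

Lens 1: 1/d_i1 = 1/(13.0) − 1/(39.2) = 0.05141, so d_i1 = 19.45 cm; m₁ = −d_i1/d_o1 = -0.4962.
d_o2 = 27.8 − (19.45) = 8.350 cm.
Lens 2: 1/d_i2 = 1/(20.0) − 1/(8.350) = -0.06976, so d_i2 = -14.33 cm; m₂ = −d_i2/d_o2 = +1.717.
m = m₁·m₂ = (-0.4962)(+1.717) = -0.852.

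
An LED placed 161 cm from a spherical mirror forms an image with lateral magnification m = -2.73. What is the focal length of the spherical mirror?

f = 118 cm (concave)

m = −d_i/d_o ⇒ d_i = −m·d_o = −(-2.73)·(161) = 439.5 cm.
1/f = 1/d_o + 1/d_i = 1/(161) + 1/(439.5) = 0.008486, so f = 118 cm.
Since f is positive, the spherical mirror is concave.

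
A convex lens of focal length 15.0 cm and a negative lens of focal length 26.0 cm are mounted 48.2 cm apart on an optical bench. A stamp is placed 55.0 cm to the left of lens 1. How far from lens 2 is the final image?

13.4 cm

Lens 1: 1/d_i1 = 1/f₁ − 1/d_o1 = 1/(15.0) − 1/(55.0) = 0.04848, so d_i1 = 20.62 cm.
The intermediate image is 20.62 cm to the right of lens 1, which is 48.2 − (20.62) = 27.58 cm to the left of lens 2, so d_o2 = +27.58 cm.
Lens 2 is diverging, so f₂ = −26.0 cm.
Lens 2: 1/d_i2 = 1/f₂ − 1/d_o2 = 1/(-26.0) − 1/(27.58) = -0.07472, so d_i2 = -13.4 cm.
The final image is virtual, 13.4 cm to the left of lens 2 (overall magnification ≈ -0.18).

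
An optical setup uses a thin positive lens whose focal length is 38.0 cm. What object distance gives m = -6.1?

m = −d_i/d_o ⇒ d_i = −m·d_o.
1/f = 1/d_o + 1/d_i = 1/d_o − 1/(m·d_o) = (1 − 1/m)/d_o, so d_o = f(1 − 1/m) = (38.00)(1 − 1/(-6.1)) = 44.2 cm.

44.2 cm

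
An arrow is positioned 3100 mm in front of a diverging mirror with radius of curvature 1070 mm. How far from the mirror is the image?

f = R/2 = 1070/2 = 535.0 mm; for a diverging mirror, f = -535.0 mm.
Mirror equation: 1/d_i = 1/f − 1/d_o = 1/(-535.0) − 1/(3100) = -0.001869 − 0.0003226 = -0.002192, so d_i = -456 mm.
The image is virtual, upright and reduced, behind the mirror.

456 mm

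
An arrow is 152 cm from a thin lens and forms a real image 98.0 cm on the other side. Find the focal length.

Real image ⇒ d_i = +98.0 cm.
1/f = 1/d_o + 1/d_i = 1/(152) + 1/(98.0) = 0.01678, so f = 59.6 cm.
Since f is positive, the thin lens is converging.

f = 59.6 cm (converging)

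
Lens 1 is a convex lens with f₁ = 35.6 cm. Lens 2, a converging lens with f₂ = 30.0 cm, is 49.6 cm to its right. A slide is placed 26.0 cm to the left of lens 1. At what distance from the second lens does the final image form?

Lens 1: 1/d_i1 = 1/f₁ − 1/d_o1 = 1/(35.6) − 1/(26.0) = -0.01037, so d_i1 = -96.42 cm.
The intermediate image is 96.42 cm to the left of lens 1 (virtual), which is 49.6 − (-96.42) = 146.0 cm to the left of lens 2, so d_o2 = +146.0 cm.
Lens 2: 1/d_i2 = 1/f₂ − 1/d_o2 = 1/(30.0) − 1/(146.0) = 0.02648, so d_i2 = 37.8 cm.
The final image is real, 37.8 cm to the right of lens 2 (overall magnification ≈ -0.96).

37.8 cm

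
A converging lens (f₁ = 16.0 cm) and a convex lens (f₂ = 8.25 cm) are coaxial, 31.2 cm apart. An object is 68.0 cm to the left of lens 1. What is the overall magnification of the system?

m = +1.25

Lens 1: 1/d_i1 = 1/(16.0) − 1/(68.0) = 0.04779, so d_i1 = 20.92 cm; m₁ = −d_i1/d_o1 = -0.3076.
d_o2 = 31.2 − (20.92) = 10.28 cm.
Lens 2: 1/d_i2 = 1/(8.25) − 1/(10.28) = 0.02394, so d_i2 = 41.78 cm; m₂ = −d_i2/d_o2 = -4.064.
m = m₁·m₂ = (-0.3076)(-4.064) = +1.25.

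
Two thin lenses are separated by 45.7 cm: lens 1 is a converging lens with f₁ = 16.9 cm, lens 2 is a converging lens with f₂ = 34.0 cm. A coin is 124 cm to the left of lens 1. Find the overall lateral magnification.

Lens 1: 1/d_i1 = 1/(16.9) − 1/(124) = 0.05111, so d_i1 = 19.57 cm; m₁ = −d_i1/d_o1 = -0.1578.
d_o2 = 45.7 − (19.57) = 26.13 cm.
Lens 2: 1/d_i2 = 1/(34.0) − 1/(26.13) = -0.008858, so d_i2 = -112.9 cm; m₂ = −d_i2/d_o2 = +4.320.
m = m₁·m₂ = (-0.1578)(+4.320) = -0.682.

m = -0.682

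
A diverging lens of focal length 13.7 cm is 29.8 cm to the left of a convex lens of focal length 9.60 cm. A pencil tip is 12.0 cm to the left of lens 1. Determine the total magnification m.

m = -0.192

f₁ = −13.7 cm (diverging).
Lens 1: 1/d_i1 = 1/(-13.7) − 1/(12.0) = -0.1563, so d_i1 = -6.397 cm; m₁ = −d_i1/d_o1 = +0.5331.
d_o2 = 29.8 − (-6.397) = 36.20 cm.
Lens 2: 1/d_i2 = 1/(9.60) − 1/(36.20) = 0.07654, so d_i2 = 13.06 cm; m₂ = −d_i2/d_o2 = -0.3609.
m = m₁·m₂ = (+0.5331)(-0.3609) = -0.192.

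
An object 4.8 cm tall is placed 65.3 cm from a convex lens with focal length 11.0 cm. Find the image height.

1/d_i = 1/f − 1/d_o = 1/(11.00) − 1/(65.3) = 0.07560, so d_i = 13.23 cm.
m = −d_i/d_o = -0.2026.
|h_i| = |m|·h_o = 0.2026 × 4.8 = 0.972 cm. The image is real, inverted and reduced, on the far side of the lens.

0.972 cm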